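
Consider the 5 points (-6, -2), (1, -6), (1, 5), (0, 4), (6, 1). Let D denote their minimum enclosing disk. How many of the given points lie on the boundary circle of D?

The minimum enclosing circle of a finite set is fixed by two of the points (as a diameter) or three (as a circumcircle).
The farthest pair is (-6, -2)–(6, 1) with squared distance 153. The circle on this segment as diameter has centre (0, -0.5) and r² = 153/4 = 38.25.
Check (1, -6): distance² to centre = 31.25 ≤ 38.25, so it lies inside.
All remaining points lie in this disk, and no smaller disk contains both endpoints, so this is the minimum enclosing circle.
The points at distance exactly r from the centre are (-6, -2), (6, 1) — 2 points.

2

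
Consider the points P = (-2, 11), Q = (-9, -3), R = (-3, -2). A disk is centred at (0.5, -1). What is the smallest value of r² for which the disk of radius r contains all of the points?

150.25

The required radius is the distance from (0.5, -1) to the farthest point.
Squared distances: 150.25, 94.25, 13.25.
Maximum is 150.25, attained at P.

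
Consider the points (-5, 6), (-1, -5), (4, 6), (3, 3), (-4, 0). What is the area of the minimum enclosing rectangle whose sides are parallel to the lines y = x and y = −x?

120

In coordinates u = x + y, v = x − y the rectangle is axis-aligned; the map (x,y)→(u,v) scales areas by 2.
u-values: 1, -6, 10, 6, -4; range = 10 − (-6) = 16.
v-values: -11, 4, -2, 0, -4; range = 4 − (-11) = 15.
Area = (16 × 15) / 2 = 120.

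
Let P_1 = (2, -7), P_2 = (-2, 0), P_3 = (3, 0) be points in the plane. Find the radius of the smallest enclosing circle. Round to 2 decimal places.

4.07

Side lengths²: P_1P_2² = 65, P_1P_3² = 50, P_2P_3² = 25.
Since P_1P_2² = 65 < 50 + 25 = 75, the triangle is acute, so the smallest enclosing circle is the circumcircle.
Circumcentre = (0.5, -45/14), r² = 1625/98.
r = √(1625/98) ≈ 4.07.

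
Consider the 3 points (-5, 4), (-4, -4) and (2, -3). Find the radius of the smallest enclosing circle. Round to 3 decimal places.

Call the three points A, B, C in the order given.
Side lengths²: AB² = 65, AC² = 98, BC² = 37.
Since AC² = 98 < 65 + 37 = 102, the triangle is acute, so the smallest enclosing circle is the circumcircle.
Circumcentre = (-23/14, 5/14), r² = 2405/98.
r = √(2405/98) ≈ 4.954.

4.954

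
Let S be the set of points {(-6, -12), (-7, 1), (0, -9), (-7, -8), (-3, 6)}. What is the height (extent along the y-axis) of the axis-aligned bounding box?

18

max y = 6, min y = -12, so height = 18.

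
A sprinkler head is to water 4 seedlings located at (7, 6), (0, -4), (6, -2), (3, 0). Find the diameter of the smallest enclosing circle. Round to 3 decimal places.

12.207

The farthest pair is (7, 6)–(0, -4) with squared distance 149. The circle on this segment as diameter has centre (3.5, 1) and r² = 149/4 = 37.25.
Check (6, -2): distance² to centre = 15.25 ≤ 37.25, so it lies inside.
All remaining points lie in this disk, and no smaller disk contains both endpoints, so this is the minimum enclosing circle.
Diameter = 2r = 2√(37.25) ≈ 12.207.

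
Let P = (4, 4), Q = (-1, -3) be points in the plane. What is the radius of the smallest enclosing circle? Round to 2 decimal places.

4.30

The smallest circle enclosing two points has them as diameter endpoints.
Centre = midpoint = (1.5, 0.5); r² = |PQ|²/4 = 74/4 = 18.5.
r = √(18.5) ≈ 4.30.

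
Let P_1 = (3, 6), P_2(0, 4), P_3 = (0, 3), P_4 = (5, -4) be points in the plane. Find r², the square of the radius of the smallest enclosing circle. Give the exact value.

By Welzl's lemma the MEC is supported by two points (diametrically opposite) or three points (on a circumcircle).
The farthest pair is P_1–P_4 with squared distance 104. The circle on this segment as diameter has centre (4, 1) and r² = 104/4 = 26.
Check P_2: distance² to centre = 25 ≤ 26, so it lies inside.
All remaining points lie in this disk, and no smaller disk contains both endpoints, so this is the minimum enclosing circle.

26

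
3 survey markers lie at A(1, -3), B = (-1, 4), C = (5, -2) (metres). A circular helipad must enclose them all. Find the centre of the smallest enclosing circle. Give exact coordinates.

(2, 1)

Side lengths²: AB² = 53, AC² = 17, BC² = 72.
Since BC² = 72 ≥ 53 + 17 = 70, the angle opposite BC is not acute, so the smallest enclosing circle has BC as diameter.
Centre = midpoint of BC = (2, 1), r² = 72/4 = 18.
Centre = (2, 1).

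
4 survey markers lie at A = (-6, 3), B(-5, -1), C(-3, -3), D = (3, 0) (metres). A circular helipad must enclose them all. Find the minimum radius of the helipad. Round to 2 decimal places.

4.74

By Welzl's lemma the MEC is supported by two points (diametrically opposite) or three points (on a circumcircle).
The farthest pair is A–D with squared distance 90. The circle on this segment as diameter has centre (-1.5, 1.5) and r² = 90/4 = 22.5.
Check B: distance² to centre = 18.5 ≤ 22.5, so it lies inside.
All remaining points lie in this disk, and no smaller disk contains both endpoints, so this is the minimum enclosing circle.
r = √(22.5) ≈ 4.74.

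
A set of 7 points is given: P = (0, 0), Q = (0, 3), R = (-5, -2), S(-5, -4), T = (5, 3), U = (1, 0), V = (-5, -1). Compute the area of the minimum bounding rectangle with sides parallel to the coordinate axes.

70

x ranges over [-5, 5], width 10.
y ranges over [-4, 3], height 7.
Area = 10 × 7 = 70.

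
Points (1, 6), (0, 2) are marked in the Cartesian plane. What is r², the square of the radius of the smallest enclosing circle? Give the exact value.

The smallest circle enclosing two points has them as diameter endpoints.
Centre = midpoint = (0.5, 4); r² = |(1, 6)−(0, 2)|²/4 = 17/4 = 4.25.

4.25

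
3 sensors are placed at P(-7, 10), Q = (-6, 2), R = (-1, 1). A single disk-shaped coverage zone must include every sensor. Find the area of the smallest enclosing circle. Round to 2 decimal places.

Side lengths²: PQ² = 65, PR² = 117, QR² = 26.
Since PR² = 117 ≥ 65 + 26 = 91, the angle opposite PR is not acute, so the smallest enclosing circle has PR as diameter.
Centre = midpoint of PR = (-4, 5.5), r² = 117/4 = 29.25.
Area = π·r² = π·29.25 ≈ 91.89.

91.89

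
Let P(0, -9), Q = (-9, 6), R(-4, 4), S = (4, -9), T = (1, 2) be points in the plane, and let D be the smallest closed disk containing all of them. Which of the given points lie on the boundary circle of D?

A smallest enclosing disk is always determined by at most three of the input points on its boundary.
The farthest pair is Q–S with squared distance 394. The circle on this segment as diameter has centre (-2.5, -1.5) and r² = 394/4 = 98.5.
Check P: distance² to centre = 62.5 ≤ 98.5, so it lies inside.
All remaining points lie in this disk, and no smaller disk contains both endpoints, so this is the minimum enclosing circle.
The points at distance exactly r from the centre are Q, S — 2 points.

Q, S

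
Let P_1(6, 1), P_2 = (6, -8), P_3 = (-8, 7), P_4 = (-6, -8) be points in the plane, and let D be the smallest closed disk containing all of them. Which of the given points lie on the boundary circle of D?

The minimum enclosing circle of a finite set is fixed by two of the points (as a diameter) or three (as a circumcircle).
The farthest pair is P_2–P_3 with squared distance 421. The circle on this segment as diameter has centre (-1, -0.5) and r² = 421/4 = 105.25.
Check P_1: distance² to centre = 51.25 ≤ 105.25, so it lies inside.
All remaining points lie in this disk, and no smaller disk contains both endpoints, so this is the minimum enclosing circle.
The points at distance exactly r from the centre are P_2, P_3 — 2 points.

P_2, P_3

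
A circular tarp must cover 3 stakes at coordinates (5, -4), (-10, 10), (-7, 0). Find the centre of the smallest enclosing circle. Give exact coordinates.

Call the three points A, B, C in the order given.
Side lengths²: AB² = 421, AC² = 160, BC² = 109.
Since AB² = 421 ≥ 160 + 109 = 269, the angle opposite AB is not acute, so the smallest enclosing circle has AB as diameter.
Centre = midpoint of AB = (-2.5, 3), r² = 421/4 = 105.25.
Centre = (-2.5, 3).

(-2.5, 3)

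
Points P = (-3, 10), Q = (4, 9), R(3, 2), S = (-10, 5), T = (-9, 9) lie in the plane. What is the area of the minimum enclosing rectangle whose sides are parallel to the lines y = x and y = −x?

171

In coordinates u = x + y, v = x − y the rectangle is axis-aligned; the map (x,y)→(u,v) scales areas by 2.
u-values: 7, 13, 5, -5, 0; range = 13 − (-5) = 18.
v-values: -13, -5, 1, -15, -18; range = 1 − (-18) = 19.
Area = (18 × 19) / 2 = 171.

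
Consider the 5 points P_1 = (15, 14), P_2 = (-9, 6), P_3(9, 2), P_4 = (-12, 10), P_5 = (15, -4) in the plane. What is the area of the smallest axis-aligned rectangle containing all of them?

486

x ranges over [-12, 15], width 27.
y ranges over [-4, 14], height 18.
Area = 27 × 18 = 486.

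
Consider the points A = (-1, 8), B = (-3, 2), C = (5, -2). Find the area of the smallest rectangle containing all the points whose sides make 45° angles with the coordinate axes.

In coordinates u = x + y, v = x − y the rectangle is axis-aligned; the map (x,y)→(u,v) scales areas by 2.
u-values: 7, -1, 3; range = 7 − (-1) = 8.
v-values: -9, -5, 7; range = 7 − (-9) = 16.
Area = (8 × 16) / 2 = 64.

64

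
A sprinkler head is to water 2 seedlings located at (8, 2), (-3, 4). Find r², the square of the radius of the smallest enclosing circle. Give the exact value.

31.25

The smallest circle enclosing two points has them as diameter endpoints.
Centre = midpoint = (2.5, 3); r² = |(8, 2)−(-3, 4)|²/4 = 125/4 = 31.25.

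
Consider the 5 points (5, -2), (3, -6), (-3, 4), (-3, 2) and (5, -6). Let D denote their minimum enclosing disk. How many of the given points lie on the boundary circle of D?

2

By Welzl's lemma the MEC is supported by two points (diametrically opposite) or three points (on a circumcircle).
The farthest pair is (-3, 4)–(5, -6) with squared distance 164. The circle on this segment as diameter has centre (1, -1) and r² = 164/4 = 41.
Check (5, -2): distance² to centre = 17 ≤ 41, so it lies inside.
All remaining points lie in this disk, and no smaller disk contains both endpoints, so this is the minimum enclosing circle.
The points at distance exactly r from the centre are (-3, 4), (5, -6) — 2 points.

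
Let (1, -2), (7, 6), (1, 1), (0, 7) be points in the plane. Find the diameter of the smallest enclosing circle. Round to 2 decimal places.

The minimum enclosing circle is determined by three boundary points: (1, -2), (7, 6), (0, 7).
Their circumcentre is (92/31, 86/31) with r² = 25625/961.
The farthest remaining point (1, 1) is at distance² 6746/961 ≤ 25625/961.
Diameter = 2r = 2√(25625/961) ≈ 10.33.

10.33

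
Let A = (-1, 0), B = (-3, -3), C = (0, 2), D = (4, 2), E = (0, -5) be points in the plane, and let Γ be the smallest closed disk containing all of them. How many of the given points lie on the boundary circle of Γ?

3

The minimum enclosing circle is determined by three boundary points: B, D, E.
Their circumcentre is (39/58, -43/58) with r² = 31265/1682.
The farthest remaining point C is at distance² 13401/1682 ≤ 31265/1682.
The points at distance exactly r from the centre are B, D, E — 3 points.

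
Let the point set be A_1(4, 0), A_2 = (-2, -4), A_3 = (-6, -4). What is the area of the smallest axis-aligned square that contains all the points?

100

The bounding box has width 10 and height 4.
An axis-aligned square enclosing the set must have side ≥ max(width, height).
So the minimum side is max(10, 4) = 10.
Area = 10² = 100.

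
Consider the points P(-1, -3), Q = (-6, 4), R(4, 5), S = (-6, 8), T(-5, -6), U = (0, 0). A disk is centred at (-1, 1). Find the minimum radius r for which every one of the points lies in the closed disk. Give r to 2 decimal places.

8.60

The required radius is the distance from (-1, 1) to the farthest point.
Squared distances: 16, 34, 41, 74, 65, 2.
Maximum is 74, attained at S.
r = √74 ≈ 8.60.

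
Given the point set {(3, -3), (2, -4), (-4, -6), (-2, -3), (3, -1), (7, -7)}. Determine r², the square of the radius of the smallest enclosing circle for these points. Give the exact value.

The minimum enclosing circle is determined by three boundary points: (-4, -6), (3, -1), (7, -7).
Their circumcentre is (47/31, -196/31) with r² = 29341/961.
The farthest remaining point (-2, -3) is at distance² 22490/961 ≤ 29341/961.

29341/961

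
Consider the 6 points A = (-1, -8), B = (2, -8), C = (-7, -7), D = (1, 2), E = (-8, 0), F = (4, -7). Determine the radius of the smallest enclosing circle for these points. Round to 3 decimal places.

A smallest enclosing disk is always determined by at most three of the input points on its boundary.
The farthest pair is E–F with squared distance 193. The circle on this segment as diameter has centre (-2, -3.5) and r² = 193/4 = 48.25.
Check A: distance² to centre = 21.25 ≤ 48.25, so it lies inside.
All remaining points lie in this disk, and no smaller disk contains both endpoints, so this is the minimum enclosing circle.
r = √(48.25) ≈ 6.946.

6.946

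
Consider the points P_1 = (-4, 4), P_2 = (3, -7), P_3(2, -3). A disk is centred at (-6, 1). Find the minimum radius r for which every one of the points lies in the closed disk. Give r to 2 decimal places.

12.04

The required radius is the distance from (-6, 1) to the farthest point.
Squared distances: 13, 145, 80.
Maximum is 145, attained at P_2.
r = √145 ≈ 12.04.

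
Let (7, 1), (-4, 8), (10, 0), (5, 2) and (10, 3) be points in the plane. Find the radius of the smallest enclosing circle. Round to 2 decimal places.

8.06

A smallest enclosing disk is always determined by at most three of the input points on its boundary.
The farthest pair is (-4, 8)–(10, 0) with squared distance 260. The circle on this segment as diameter has centre (3, 4) and r² = 260/4 = 65.
Check (7, 1): distance² to centre = 25 ≤ 65, so it lies inside.
All remaining points lie in this disk, and no smaller disk contains both endpoints, so this is the minimum enclosing circle.
r = √65 ≈ 8.06.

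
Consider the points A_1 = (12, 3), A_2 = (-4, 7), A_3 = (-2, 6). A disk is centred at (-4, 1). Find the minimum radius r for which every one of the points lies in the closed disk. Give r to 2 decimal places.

16.12

The required radius is the distance from (-4, 1) to the farthest point.
Squared distances: 260, 36, 29.
Maximum is 260, attained at A_1.
r = √260 ≈ 16.12.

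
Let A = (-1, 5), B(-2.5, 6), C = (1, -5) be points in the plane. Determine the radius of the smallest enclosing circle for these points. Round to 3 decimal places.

5.772

Side lengths²: AB² = 3.25, AC² = 104, BC² = 133.25.
Since BC² = 133.25 ≥ 104 + 3.25 = 107.25, the angle opposite BC is not acute, so the smallest enclosing circle has BC as diameter.
Centre = midpoint of BC = (-0.75, 0.5), r² = 133.25/4 = 33.3125.
r = √(33.3125) ≈ 5.772.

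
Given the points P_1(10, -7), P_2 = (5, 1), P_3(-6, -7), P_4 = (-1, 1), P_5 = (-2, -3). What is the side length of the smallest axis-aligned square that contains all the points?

The bounding box has width 16 and height 8.
An axis-aligned square enclosing the set must have side ≥ max(width, height).
So the minimum side is max(16, 8) = 16.

16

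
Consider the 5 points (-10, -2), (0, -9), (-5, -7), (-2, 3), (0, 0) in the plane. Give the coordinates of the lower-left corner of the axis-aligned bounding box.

x-range [-10, 0], y-range [-9, 3].
The lower-left corner is (-10, -9).

(-10, -9)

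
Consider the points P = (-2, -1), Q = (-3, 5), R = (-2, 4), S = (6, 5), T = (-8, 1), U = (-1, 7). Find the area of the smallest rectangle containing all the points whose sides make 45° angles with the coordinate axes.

90

In coordinates u = x + y, v = x − y the rectangle is axis-aligned; the map (x,y)→(u,v) scales areas by 2.
u-values: -3, 2, 2, 11, -7, 6; range = 11 − (-7) = 18.
v-values: -1, -8, -6, 1, -9, -8; range = 1 − (-9) = 10.
Area = (18 × 10) / 2 = 90.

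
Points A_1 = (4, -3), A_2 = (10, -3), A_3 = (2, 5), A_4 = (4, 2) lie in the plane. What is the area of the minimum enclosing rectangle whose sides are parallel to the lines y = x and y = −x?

In coordinates u = x + y, v = x − y the rectangle is axis-aligned; the map (x,y)→(u,v) scales areas by 2.
u-values: 1, 7, 7, 6; range = 7 − 1 = 6.
v-values: 7, 13, -3, 2; range = 13 − (-3) = 16.
Area = (6 × 16) / 2 = 48.

48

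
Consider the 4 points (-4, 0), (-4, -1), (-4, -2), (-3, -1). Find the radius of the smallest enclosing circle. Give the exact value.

1

A smallest enclosing disk is always determined by at most three of the input points on its boundary.
The farthest pair is (-4, 0)–(-4, -2) with squared distance 4. The circle on this segment as diameter has centre (-4, -1) and r² = 4/4 = 1.
Check (-4, -1): distance² to centre = 0 ≤ 1, so it lies inside.
All remaining points lie in this disk, and no smaller disk contains both endpoints, so this is the minimum enclosing circle.
r = √1 = 1.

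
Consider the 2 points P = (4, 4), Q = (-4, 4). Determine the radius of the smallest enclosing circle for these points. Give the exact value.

4

The smallest circle enclosing two points has them as diameter endpoints.
Centre = midpoint = (0, 4); r² = |PQ|²/4 = 64/4 = 16.
r = √16 = 4.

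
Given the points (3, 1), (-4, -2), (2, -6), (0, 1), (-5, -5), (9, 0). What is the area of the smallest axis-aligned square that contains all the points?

196

The bounding box has width 14 and height 7.
An axis-aligned square enclosing the set must have side ≥ max(width, height).
So the minimum side is max(14, 7) = 14.
Area = 14² = 196.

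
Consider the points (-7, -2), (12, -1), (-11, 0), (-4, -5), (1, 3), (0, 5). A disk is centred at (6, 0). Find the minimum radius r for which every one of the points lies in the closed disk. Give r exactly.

17

The required radius is the distance from (6, 0) to the farthest point.
Squared distances: 173, 37, 289, 125, 34, 61.
Maximum is 289, attained at (-11, 0).
r = √289 = 17.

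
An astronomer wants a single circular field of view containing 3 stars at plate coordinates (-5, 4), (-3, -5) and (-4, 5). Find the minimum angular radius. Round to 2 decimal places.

Call the three points A, B, C in the order given.
Side lengths²: AB² = 85, AC² = 2, BC² = 101.
Since BC² = 101 ≥ 85 + 2 = 87, the angle opposite BC is not acute, so the smallest enclosing circle has BC as diameter.
Centre = midpoint of BC = (-3.5, 0), r² = 101/4 = 25.25.
r = √(25.25) ≈ 5.02.

5.02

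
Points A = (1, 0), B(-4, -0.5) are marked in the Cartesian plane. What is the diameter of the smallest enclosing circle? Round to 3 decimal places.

The smallest circle enclosing two points has them as diameter endpoints.
Centre = midpoint = (-1.5, -0.25); r² = |AB|²/4 = 25.25/4 = 6.3125.
Diameter = 2r = 2√(6.3125) ≈ 5.025.

5.025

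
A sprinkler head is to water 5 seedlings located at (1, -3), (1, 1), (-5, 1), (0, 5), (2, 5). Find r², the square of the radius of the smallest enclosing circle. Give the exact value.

By Welzl's lemma the MEC is supported by two points (diametrically opposite) or three points (on a circumcircle).
The minimum enclosing circle is determined by three boundary points: (1, -3), (-5, 1), (2, 5).
Their circumcentre is (-0.5, 1.25) with r² = 20.3125.
The farthest remaining point (0, 5) is at distance² 14.3125 ≤ 20.3125.

20.3125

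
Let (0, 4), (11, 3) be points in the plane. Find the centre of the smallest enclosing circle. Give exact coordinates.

(5.5, 3.5)

The smallest circle enclosing two points has them as diameter endpoints.
Centre = midpoint = (5.5, 3.5); r² = |(0, 4)−(11, 3)|²/4 = 122/4 = 30.5.
Centre = (5.5, 3.5).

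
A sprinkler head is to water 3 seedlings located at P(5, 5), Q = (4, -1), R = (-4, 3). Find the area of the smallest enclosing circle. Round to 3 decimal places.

Side lengths²: PQ² = 37, PR² = 85, QR² = 80.
Since PR² = 85 < 80 + 37 = 117, the triangle is acute, so the smallest enclosing circle is the circumcircle.
Circumcentre = (21/26, 34/13), r² = 15725/676.
Area = π·r² = π·15725/676 ≈ 73.079.

73.079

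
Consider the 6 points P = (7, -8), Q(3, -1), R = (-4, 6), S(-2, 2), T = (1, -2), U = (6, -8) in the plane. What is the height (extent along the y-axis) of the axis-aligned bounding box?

max y = 6, min y = -8, so height = 14.

14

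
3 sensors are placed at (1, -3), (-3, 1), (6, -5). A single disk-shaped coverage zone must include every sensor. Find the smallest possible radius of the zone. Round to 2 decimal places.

5.41

Call the three points A, B, C in the order given.
Side lengths²: AB² = 32, AC² = 29, BC² = 117.
Since BC² = 117 ≥ 32 + 29 = 61, the angle opposite BC is not acute, so the smallest enclosing circle has BC as diameter.
Centre = midpoint of BC = (1.5, -2), r² = 117/4 = 29.25.
r = √(29.25) ≈ 5.41.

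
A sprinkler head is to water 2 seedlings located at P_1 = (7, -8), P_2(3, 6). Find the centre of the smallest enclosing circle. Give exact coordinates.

The smallest circle enclosing two points has them as diameter endpoints.
Centre = midpoint = (5, -1); r² = |P_1P_2|²/4 = 212/4 = 53.
Centre = (5, -1).

(5, -1)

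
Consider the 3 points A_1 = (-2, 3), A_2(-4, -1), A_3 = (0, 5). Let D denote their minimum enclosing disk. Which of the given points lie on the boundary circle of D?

Side lengths²: A_1A_2² = 20, A_1A_3² = 8, A_2A_3² = 52.
Since A_2A_3² = 52 ≥ 20 + 8 = 28, the angle opposite A_2A_3 is not acute, so the smallest enclosing circle has A_2A_3 as diameter.
Centre = midpoint of A_2A_3 = (-2, 2), r² = 52/4 = 13.
The points at distance exactly r from the centre are A_2, A_3 — 2 points.

A_2, A_3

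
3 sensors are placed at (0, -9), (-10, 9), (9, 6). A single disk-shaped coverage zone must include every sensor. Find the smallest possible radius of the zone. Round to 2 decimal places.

11.10

Call the three points A, B, C in the order given.
Side lengths²: AB² = 424, AC² = 306, BC² = 370.
Since AB² = 424 < 370 + 306 = 676, the triangle is acute, so the smallest enclosing circle is the circumcircle.
Circumcentre = (-71/52, 105/52), r² = 166685/1352.
r = √(166685/1352) ≈ 11.10.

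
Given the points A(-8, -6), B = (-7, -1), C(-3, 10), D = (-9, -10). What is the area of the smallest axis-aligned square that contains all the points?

The bounding box has width 6 and height 20.
An axis-aligned square enclosing the set must have side ≥ max(width, height).
So the minimum side is max(6, 20) = 20.
Area = 20² = 400.

400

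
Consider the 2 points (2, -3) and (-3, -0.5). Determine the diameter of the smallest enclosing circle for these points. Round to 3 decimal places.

The smallest circle enclosing two points has them as diameter endpoints.
Centre = midpoint = (-0.5, -1.75); r² = |(2, -3)−(-3, -0.5)|²/4 = 31.25/4 = 7.8125.
Diameter = 2r = 2√(7.8125) ≈ 5.590.

5.590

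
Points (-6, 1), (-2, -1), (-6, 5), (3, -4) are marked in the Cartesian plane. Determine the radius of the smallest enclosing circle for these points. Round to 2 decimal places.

The minimum enclosing circle of a finite set is fixed by two of the points (as a diameter) or three (as a circumcircle).
The farthest pair is (-6, 5)–(3, -4) with squared distance 162. The circle on this segment as diameter has centre (-1.5, 0.5) and r² = 162/4 = 40.5.
Check (-6, 1): distance² to centre = 20.5 ≤ 40.5, so it lies inside.
All remaining points lie in this disk, and no smaller disk contains both endpoints, so this is the minimum enclosing circle.
r = √(40.5) ≈ 6.36.

6.36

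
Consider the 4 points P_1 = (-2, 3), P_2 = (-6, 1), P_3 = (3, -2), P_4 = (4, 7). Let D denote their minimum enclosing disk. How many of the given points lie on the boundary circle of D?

3

A smallest enclosing disk is always determined by at most three of the input points on its boundary.
The minimum enclosing circle is determined by three boundary points: P_2, P_3, P_4.
Their circumcentre is (-5/14, 41/14) with r² = 3485/98.
The farthest remaining point P_1 is at distance² 265/98 ≤ 3485/98.
The points at distance exactly r from the centre are P_2, P_3, P_4 — 3 points.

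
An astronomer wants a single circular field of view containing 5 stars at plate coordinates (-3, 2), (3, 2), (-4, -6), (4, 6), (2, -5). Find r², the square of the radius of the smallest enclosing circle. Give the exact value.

52

A smallest enclosing disk is always determined by at most three of the input points on its boundary.
The farthest pair is (-4, -6)–(4, 6) with squared distance 208. The circle on this segment as diameter has centre (0, 0) and r² = 208/4 = 52.
Check (-3, 2): distance² to centre = 13 ≤ 52, so it lies inside.
All remaining points lie in this disk, and no smaller disk contains both endpoints, so this is the minimum enclosing circle.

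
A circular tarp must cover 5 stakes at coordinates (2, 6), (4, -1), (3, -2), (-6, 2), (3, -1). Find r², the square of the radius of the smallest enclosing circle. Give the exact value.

28.2080078125

The minimum enclosing circle of a finite set is fixed by two of the points (as a diameter) or three (as a circumcircle).
The minimum enclosing circle is determined by three boundary points: (2, 6), (4, -1), (-6, 2).
Their circumcentre is (-0.71875, 1.4375) with r² = 28.2080078125.
The farthest remaining point (3, -2) is at distance² 25.6455078125 ≤ 28.2080078125.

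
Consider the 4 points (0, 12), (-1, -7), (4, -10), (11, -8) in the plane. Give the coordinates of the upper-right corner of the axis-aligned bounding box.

x-range [-1, 11], y-range [-10, 12].
The upper-right corner is (11, 12).

(11, 12)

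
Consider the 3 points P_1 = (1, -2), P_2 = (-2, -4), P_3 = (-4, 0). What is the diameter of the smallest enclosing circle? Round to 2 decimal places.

5.43

Side lengths²: P_1P_2² = 13, P_1P_3² = 29, P_2P_3² = 20.
Since P_1P_3² = 29 < 20 + 13 = 33, the triangle is acute, so the smallest enclosing circle is the circumcircle.
Circumcentre = (-1.625, -1.3125), r² = 7.36328125.
Diameter = 2r = 2√(7.36328125) ≈ 5.43.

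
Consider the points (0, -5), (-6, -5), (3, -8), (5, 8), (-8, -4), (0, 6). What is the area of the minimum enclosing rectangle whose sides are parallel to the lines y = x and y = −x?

212.5

In coordinates u = x + y, v = x − y the rectangle is axis-aligned; the map (x,y)→(u,v) scales areas by 2.
u-values: -5, -11, -5, 13, -12, 6; range = 13 − (-12) = 25.
v-values: 5, -1, 11, -3, -4, -6; range = 11 − (-6) = 17.
Area = (25 × 17) / 2 = 212.5.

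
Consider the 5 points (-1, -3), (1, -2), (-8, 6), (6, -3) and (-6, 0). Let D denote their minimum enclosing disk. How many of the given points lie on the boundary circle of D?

The farthest pair is (-8, 6)–(6, -3) with squared distance 277. The circle on this segment as diameter has centre (-1, 1.5) and r² = 277/4 = 69.25.
Check (-1, -3): distance² to centre = 20.25 ≤ 69.25, so it lies inside.
All remaining points lie in this disk, and no smaller disk contains both endpoints, so this is the minimum enclosing circle.
The points at distance exactly r from the centre are (-8, 6), (6, -3) — 2 points.

2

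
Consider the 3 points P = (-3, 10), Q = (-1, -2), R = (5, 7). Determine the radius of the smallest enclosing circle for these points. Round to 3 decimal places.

Side lengths²: PQ² = 148, PR² = 73, QR² = 117.
Since PQ² = 148 < 117 + 73 = 190, the triangle is acute, so the smallest enclosing circle is the circumcircle.
Circumcentre = (-0.6, 127/30), r² = 35113/900.
r = √(35113/900) ≈ 6.246.

6.246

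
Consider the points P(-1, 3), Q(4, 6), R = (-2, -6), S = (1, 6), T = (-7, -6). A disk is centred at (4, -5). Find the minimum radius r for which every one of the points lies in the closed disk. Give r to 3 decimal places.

11.402

The required radius is the distance from (4, -5) to the farthest point.
Squared distances: 89, 121, 37, 130, 122.
Maximum is 130, attained at S.
r = √130 ≈ 11.402.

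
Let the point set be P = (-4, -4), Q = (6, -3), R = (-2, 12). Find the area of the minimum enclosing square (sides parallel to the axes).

256

The bounding box has width 10 and height 16.
An axis-aligned square enclosing the set must have side ≥ max(width, height).
So the minimum side is max(10, 16) = 16.
Area = 16² = 256.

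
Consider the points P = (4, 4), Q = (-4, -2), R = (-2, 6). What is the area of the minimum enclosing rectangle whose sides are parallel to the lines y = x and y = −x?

56

In coordinates u = x + y, v = x − y the rectangle is axis-aligned; the map (x,y)→(u,v) scales areas by 2.
u-values: 8, -6, 4; range = 8 − (-6) = 14.
v-values: 0, -2, -8; range = 0 − (-8) = 8.
Area = (14 × 8) / 2 = 56.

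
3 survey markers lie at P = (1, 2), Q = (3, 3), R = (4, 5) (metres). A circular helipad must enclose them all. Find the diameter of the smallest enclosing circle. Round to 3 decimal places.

4.243

Side lengths²: PQ² = 5, PR² = 18, QR² = 5.
Since PR² = 18 ≥ 5 + 5 = 10, the angle opposite PR is not acute, so the smallest enclosing circle has PR as diameter.
Centre = midpoint of PR = (2.5, 3.5), r² = 18/4 = 4.5.
Diameter = 2r = 2√(4.5) ≈ 4.243.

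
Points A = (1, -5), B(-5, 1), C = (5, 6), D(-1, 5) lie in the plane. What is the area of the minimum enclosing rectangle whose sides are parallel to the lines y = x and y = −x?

90

In coordinates u = x + y, v = x − y the rectangle is axis-aligned; the map (x,y)→(u,v) scales areas by 2.
u-values: -4, -4, 11, 4; range = 11 − (-4) = 15.
v-values: 6, -6, -1, -6; range = 6 − (-6) = 12.
Area = (15 × 12) / 2 = 90.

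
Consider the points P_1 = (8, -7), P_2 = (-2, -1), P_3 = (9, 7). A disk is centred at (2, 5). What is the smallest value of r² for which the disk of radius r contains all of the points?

The required radius is the distance from (2, 5) to the farthest point.
Squared distances: 180, 52, 53.
Maximum is 180, attained at P_1.

180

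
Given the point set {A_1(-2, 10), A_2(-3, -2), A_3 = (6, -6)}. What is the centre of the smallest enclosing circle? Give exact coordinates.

(2, 2)

Side lengths²: A_1A_2² = 145, A_1A_3² = 320, A_2A_3² = 97.
Since A_1A_3² = 320 ≥ 145 + 97 = 242, the angle opposite A_1A_3 is not acute, so the smallest enclosing circle has A_1A_3 as diameter.
Centre = midpoint of A_1A_3 = (2, 2), r² = 320/4 = 80.
Centre = (2, 2).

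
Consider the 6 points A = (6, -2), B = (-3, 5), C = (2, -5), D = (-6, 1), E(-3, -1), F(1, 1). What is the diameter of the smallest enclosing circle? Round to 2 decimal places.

The minimum enclosing circle of a finite set is fixed by two of the points (as a diameter) or three (as a circumcircle).
The minimum enclosing circle is determined by three boundary points: A, B, D.
Their circumcentre is (1/38, -15/38) with r² = 27625/722.
The farthest remaining point C is at distance² 18125/722 ≤ 27625/722.
Diameter = 2r = 2√(27625/722) ≈ 12.37.

12.37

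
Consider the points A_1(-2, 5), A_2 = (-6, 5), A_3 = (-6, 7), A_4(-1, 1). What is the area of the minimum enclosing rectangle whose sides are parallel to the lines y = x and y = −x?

22

In coordinates u = x + y, v = x − y the rectangle is axis-aligned; the map (x,y)→(u,v) scales areas by 2.
u-values: 3, -1, 1, 0; range = 3 − (-1) = 4.
v-values: -7, -11, -13, -2; range = -2 − (-13) = 11.
Area = (4 × 11) / 2 = 22.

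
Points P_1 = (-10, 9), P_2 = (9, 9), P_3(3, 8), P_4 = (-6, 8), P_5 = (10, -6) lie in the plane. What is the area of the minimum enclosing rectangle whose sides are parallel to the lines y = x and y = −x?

In coordinates u = x + y, v = x − y the rectangle is axis-aligned; the map (x,y)→(u,v) scales areas by 2.
u-values: -1, 18, 11, 2, 4; range = 18 − (-1) = 19.
v-values: -19, 0, -5, -14, 16; range = 16 − (-19) = 35.
Area = (19 × 35) / 2 = 332.5.

332.5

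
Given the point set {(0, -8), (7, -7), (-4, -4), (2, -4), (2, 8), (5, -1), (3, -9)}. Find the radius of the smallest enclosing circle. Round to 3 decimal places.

8.515

A smallest enclosing disk is always determined by at most three of the input points on its boundary.
The farthest pair is (2, 8)–(3, -9) with squared distance 290. The circle on this segment as diameter has centre (2.5, -0.5) and r² = 290/4 = 72.5.
Check (0, -8): distance² to centre = 62.5 ≤ 72.5, so it lies inside.
All remaining points lie in this disk, and no smaller disk contains both endpoints, so this is the minimum enclosing circle.
r = √(72.5) ≈ 8.515.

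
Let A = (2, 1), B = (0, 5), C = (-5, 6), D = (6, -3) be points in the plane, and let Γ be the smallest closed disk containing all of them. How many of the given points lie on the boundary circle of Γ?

A smallest enclosing disk is always determined by at most three of the input points on its boundary.
The farthest pair is C–D with squared distance 202. The circle on this segment as diameter has centre (0.5, 1.5) and r² = 202/4 = 50.5.
Check A: distance² to centre = 2.5 ≤ 50.5, so it lies inside.
All remaining points lie in this disk, and no smaller disk contains both endpoints, so this is the minimum enclosing circle.
The points at distance exactly r from the centre are C, D — 2 points.

2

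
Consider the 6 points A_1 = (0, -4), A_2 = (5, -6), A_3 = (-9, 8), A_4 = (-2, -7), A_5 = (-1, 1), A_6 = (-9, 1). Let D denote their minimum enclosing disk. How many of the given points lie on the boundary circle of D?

2

The minimum enclosing circle of a finite set is fixed by two of the points (as a diameter) or three (as a circumcircle).
The farthest pair is A_2–A_3 with squared distance 392. The circle on this segment as diameter has centre (-2, 1) and r² = 392/4 = 98.
Check A_1: distance² to centre = 29 ≤ 98, so it lies inside.
All remaining points lie in this disk, and no smaller disk contains both endpoints, so this is the minimum enclosing circle.
The points at distance exactly r from the centre are A_2, A_3 — 2 points.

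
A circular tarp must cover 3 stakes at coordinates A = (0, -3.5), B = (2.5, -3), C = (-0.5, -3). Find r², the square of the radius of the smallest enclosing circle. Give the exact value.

2.25

Side lengths²: AB² = 6.5, AC² = 0.5, BC² = 9.
Since BC² = 9 ≥ 6.5 + 0.5 = 7, the angle opposite BC is not acute, so the smallest enclosing circle has BC as diameter.
Centre = midpoint of BC = (1, -3), r² = 9/4 = 2.25.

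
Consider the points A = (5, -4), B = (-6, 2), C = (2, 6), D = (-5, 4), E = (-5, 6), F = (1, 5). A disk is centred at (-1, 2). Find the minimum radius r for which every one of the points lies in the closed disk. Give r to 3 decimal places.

8.485

The required radius is the distance from (-1, 2) to the farthest point.
Squared distances: 72, 25, 25, 20, 32, 13.
Maximum is 72, attained at A.
r = √72 ≈ 8.485.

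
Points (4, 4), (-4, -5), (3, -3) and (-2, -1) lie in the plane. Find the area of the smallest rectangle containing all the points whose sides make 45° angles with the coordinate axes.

In coordinates u = x + y, v = x − y the rectangle is axis-aligned; the map (x,y)→(u,v) scales areas by 2.
u-values: 8, -9, 0, -3; range = 8 − (-9) = 17.
v-values: 0, 1, 6, -1; range = 6 − (-1) = 7.
Area = (17 × 7) / 2 = 59.5.

59.5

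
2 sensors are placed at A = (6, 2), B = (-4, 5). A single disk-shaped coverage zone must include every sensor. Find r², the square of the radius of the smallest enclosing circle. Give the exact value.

27.25

The smallest circle enclosing two points has them as diameter endpoints.
Centre = midpoint = (1, 3.5); r² = |AB|²/4 = 109/4 = 27.25.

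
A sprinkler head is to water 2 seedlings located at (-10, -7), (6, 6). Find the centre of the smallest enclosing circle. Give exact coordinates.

(-2, -0.5)

The smallest circle enclosing two points has them as diameter endpoints.
Centre = midpoint = (-2, -0.5); r² = |(-10, -7)−(6, 6)|²/4 = 425/4 = 106.25.
Centre = (-2, -0.5).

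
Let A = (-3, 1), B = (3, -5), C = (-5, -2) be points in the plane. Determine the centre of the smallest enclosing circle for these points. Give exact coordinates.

Side lengths²: AB² = 72, AC² = 13, BC² = 73.
Since BC² = 73 < 72 + 13 = 85, the triangle is acute, so the smallest enclosing circle is the circumcircle.
Circumcentre = (-0.7, -2.7), r² = 18.98.
Centre = (-0.7, -2.7).

(-0.7, -2.7)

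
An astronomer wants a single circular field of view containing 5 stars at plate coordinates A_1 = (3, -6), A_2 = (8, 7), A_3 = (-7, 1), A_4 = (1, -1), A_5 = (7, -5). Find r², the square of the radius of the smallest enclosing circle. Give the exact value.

72.5

A smallest enclosing disk is always determined by at most three of the input points on its boundary.
The minimum enclosing circle is determined by three boundary points: A_2, A_3, A_5.
Their circumcentre is (1.5, 1.5) with r² = 72.5.
The farthest remaining point A_1 is at distance² 58.5 ≤ 72.5.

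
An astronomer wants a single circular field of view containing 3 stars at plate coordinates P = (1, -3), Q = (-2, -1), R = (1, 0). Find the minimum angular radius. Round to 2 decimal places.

1.90

Side lengths²: PQ² = 13, PR² = 9, QR² = 10.
Since PQ² = 13 < 10 + 9 = 19, the triangle is acute, so the smallest enclosing circle is the circumcircle.
Circumcentre = (-1/6, -1.5), r² = 65/18.
r = √(65/18) ≈ 1.90.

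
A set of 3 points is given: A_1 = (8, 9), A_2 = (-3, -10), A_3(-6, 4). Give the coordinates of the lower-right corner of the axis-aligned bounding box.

x-range [-6, 8], y-range [-10, 9].
The lower-right corner is (8, -10).

(8, -10)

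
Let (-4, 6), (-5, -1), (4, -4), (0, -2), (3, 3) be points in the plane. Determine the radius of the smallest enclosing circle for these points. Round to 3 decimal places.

6.403

A smallest enclosing disk is always determined by at most three of the input points on its boundary.
The farthest pair is (-4, 6)–(4, -4) with squared distance 164. The circle on this segment as diameter has centre (0, 1) and r² = 164/4 = 41.
Check (-5, -1): distance² to centre = 29 ≤ 41, so it lies inside.
All remaining points lie in this disk, and no smaller disk contains both endpoints, so this is the minimum enclosing circle.
r = √41 ≈ 6.403.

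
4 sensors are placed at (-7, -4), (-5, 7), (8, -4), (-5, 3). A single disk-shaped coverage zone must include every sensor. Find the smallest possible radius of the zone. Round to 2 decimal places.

The minimum enclosing circle is determined by three boundary points: (-7, -4), (-5, 7), (8, -4).
Their circumcentre is (0.5, 7/22) with r² = 18125/242.
The farthest remaining point (-5, 3) is at distance² 9061/242 ≤ 18125/242.
r = √(18125/242) ≈ 8.65.

8.65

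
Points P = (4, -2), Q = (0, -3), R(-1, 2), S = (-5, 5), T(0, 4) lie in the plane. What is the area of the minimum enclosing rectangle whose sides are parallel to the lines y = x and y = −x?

56

In coordinates u = x + y, v = x − y the rectangle is axis-aligned; the map (x,y)→(u,v) scales areas by 2.
u-values: 2, -3, 1, 0, 4; range = 4 − (-3) = 7.
v-values: 6, 3, -3, -10, -4; range = 6 − (-10) = 16.
Area = (7 × 16) / 2 = 56.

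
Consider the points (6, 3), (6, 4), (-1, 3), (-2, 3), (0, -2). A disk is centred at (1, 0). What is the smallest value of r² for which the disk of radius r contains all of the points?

41

The required radius is the distance from (1, 0) to the farthest point.
Squared distances: 34, 41, 13, 18, 5.
Maximum is 41, attained at (6, 4).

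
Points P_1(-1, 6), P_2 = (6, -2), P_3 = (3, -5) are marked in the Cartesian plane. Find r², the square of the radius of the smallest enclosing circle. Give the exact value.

34.25

Side lengths²: P_1P_2² = 113, P_1P_3² = 137, P_2P_3² = 18.
Since P_1P_3² = 137 ≥ 113 + 18 = 131, the angle opposite P_1P_3 is not acute, so the smallest enclosing circle has P_1P_3 as diameter.
Centre = midpoint of P_1P_3 = (1, 0.5), r² = 137/4 = 34.25.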